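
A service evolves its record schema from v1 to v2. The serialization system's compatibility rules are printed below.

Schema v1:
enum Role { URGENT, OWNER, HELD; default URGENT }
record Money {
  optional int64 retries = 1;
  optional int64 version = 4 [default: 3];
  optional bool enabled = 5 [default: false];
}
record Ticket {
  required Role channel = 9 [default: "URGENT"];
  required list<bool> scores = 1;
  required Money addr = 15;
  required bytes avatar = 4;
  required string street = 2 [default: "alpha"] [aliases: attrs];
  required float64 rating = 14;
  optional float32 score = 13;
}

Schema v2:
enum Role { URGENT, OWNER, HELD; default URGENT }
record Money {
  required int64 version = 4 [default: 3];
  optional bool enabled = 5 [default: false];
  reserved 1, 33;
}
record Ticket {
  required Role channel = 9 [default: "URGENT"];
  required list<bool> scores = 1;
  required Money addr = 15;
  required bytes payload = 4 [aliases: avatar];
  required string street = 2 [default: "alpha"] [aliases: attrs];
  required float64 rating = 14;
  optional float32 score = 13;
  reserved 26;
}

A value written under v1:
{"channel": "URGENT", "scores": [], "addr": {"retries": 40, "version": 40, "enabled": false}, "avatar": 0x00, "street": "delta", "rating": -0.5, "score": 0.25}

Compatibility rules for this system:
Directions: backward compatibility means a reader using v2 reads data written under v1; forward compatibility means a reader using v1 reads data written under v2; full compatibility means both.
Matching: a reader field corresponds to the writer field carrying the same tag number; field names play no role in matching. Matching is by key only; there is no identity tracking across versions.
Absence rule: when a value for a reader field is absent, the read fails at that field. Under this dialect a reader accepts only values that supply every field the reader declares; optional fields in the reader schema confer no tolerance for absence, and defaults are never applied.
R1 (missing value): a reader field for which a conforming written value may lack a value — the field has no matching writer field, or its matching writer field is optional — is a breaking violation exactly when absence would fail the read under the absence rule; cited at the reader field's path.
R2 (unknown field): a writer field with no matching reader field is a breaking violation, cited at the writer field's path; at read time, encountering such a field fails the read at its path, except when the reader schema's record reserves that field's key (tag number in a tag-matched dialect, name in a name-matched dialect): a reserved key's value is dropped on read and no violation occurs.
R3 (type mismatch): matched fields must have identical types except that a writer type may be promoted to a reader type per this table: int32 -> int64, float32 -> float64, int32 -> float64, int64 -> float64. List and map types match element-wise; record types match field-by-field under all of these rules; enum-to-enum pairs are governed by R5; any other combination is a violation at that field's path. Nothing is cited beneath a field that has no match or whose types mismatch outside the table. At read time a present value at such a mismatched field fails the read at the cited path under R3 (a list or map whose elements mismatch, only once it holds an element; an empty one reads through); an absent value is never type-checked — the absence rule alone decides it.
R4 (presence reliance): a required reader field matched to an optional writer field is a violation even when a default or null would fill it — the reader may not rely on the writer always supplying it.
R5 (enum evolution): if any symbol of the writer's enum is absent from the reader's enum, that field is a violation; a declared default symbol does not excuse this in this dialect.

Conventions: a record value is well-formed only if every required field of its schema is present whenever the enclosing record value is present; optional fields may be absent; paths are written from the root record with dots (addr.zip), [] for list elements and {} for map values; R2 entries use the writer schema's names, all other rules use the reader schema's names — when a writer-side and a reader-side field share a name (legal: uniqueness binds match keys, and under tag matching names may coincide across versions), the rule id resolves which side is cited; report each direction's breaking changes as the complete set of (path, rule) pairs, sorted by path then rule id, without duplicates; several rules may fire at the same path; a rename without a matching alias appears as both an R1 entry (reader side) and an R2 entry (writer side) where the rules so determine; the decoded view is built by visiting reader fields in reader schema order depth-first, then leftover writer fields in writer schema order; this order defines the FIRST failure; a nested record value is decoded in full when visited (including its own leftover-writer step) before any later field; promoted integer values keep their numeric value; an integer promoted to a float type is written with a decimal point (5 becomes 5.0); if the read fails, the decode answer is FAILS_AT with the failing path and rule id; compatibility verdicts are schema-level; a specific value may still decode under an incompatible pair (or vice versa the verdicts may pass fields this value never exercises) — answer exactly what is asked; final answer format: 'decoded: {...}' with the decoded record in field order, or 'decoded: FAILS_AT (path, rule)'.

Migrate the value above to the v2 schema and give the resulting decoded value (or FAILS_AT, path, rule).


arrows below run writer -> reader for Ticket
decode walk for Ticket under reader schema v2:
  channel := "URGENT"
  scores := []
  addr.version := 40
  addr.enabled := false
  writer addr.retries: reserved -> dropped
  payload := 0x00 (from writer avatar)
  street := "delta"
  rating := -0.5
  score := 0.25
  => decoded: {"channel": "URGENT", "scores": [], "addr": {"version": 40, "enabled": false}, "payload": 0x00, "street": "delta", "rating": -0.5, "score": 0.25}
the rest of the Ticket diff is inert for this question:
  field version in record Money: optional changed to required -> schema-level compatibility only; this Ticket value's decode is unchanged

decoded: {"channel": "URGENT", "scores": [], "addr": {"version": 40, "enabled": false}, "payload": 0x00, "street": "delta", "rating": -0.5, "score": 0.25}


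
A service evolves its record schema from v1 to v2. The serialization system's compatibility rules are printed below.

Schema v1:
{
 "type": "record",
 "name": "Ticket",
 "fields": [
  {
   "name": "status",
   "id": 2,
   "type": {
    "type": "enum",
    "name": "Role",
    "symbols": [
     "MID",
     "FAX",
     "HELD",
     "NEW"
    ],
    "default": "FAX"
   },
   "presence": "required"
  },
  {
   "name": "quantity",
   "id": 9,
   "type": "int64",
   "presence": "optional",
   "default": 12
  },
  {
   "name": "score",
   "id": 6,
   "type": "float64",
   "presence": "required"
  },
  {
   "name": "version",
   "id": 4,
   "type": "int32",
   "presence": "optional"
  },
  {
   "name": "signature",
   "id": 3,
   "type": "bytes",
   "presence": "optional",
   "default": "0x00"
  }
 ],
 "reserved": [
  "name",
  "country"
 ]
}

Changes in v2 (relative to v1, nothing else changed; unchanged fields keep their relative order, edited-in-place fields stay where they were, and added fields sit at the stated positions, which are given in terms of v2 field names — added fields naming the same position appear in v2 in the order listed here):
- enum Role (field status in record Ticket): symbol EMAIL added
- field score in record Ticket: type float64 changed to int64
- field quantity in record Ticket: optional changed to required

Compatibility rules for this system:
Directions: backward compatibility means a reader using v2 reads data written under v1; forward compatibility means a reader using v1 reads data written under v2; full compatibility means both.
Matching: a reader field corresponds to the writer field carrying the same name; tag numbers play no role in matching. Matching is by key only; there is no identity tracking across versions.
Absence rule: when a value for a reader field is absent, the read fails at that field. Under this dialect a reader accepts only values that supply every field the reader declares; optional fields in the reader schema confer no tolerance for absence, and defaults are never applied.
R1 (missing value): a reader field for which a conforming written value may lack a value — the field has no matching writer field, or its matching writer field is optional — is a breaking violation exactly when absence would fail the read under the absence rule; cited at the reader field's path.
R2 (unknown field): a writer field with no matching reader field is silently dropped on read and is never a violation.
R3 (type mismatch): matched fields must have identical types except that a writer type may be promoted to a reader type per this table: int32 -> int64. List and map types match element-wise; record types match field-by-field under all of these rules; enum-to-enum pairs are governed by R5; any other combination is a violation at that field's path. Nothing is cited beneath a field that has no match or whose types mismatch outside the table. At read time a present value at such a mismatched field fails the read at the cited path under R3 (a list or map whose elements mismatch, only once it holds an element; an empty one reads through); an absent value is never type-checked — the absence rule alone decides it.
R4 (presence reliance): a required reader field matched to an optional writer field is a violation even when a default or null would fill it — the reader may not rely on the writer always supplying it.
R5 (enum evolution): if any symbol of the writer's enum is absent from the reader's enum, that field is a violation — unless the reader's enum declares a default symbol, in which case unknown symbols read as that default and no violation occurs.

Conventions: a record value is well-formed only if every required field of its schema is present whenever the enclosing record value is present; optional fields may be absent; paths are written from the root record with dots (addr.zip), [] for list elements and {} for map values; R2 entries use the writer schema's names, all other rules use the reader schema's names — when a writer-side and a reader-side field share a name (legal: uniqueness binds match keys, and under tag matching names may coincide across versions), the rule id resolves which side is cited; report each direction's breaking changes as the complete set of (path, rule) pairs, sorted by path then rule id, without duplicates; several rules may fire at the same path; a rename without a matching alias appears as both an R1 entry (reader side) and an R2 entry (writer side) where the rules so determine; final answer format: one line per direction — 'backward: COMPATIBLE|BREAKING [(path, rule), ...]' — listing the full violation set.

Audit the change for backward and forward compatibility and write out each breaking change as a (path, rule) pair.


backward: BREAKING [(quantity, R1), (quantity, R4), (score, R3), (signature, R1), (version, R1)]; forward: BREAKING [(score, R3), (signature, R1), (version, R1)]

each type pair in Ticket: writer, then reader
checking backward for Ticket: reader v2 against writer v1:
  status: paired with writer status (Role -> Role; writer required)
  quantity: paired with writer quantity (int64 -> int64; writer optional)
  score: paired with writer score (float64 -> int64; writer required)
  version: paired with writer version (int32 -> int32; writer optional)
  signature: paired with writer signature (bytes -> bytes; writer optional)
  breaking: (quantity, R1)
  breaking: (quantity, R4)
  breaking: (score, R3)
  breaking: (signature, R1)
  breaking: (version, R1)
  => 5 violation(s): backward is BREAKING for Ticket
checking forward for Ticket: reader v1 against writer v2:
  status: paired with writer status (Role -> Role; writer required)
  quantity: paired with writer quantity (int64 -> int64; writer required)
  score: paired with writer score (int64 -> float64; writer required)
  version: paired with writer version (int32 -> int32; writer optional)
  signature: paired with writer signature (bytes -> bytes; writer optional)
  breaking: (score, R3)
  breaking: (signature, R1)
  breaking: (version, R1)
  => 3 violation(s): forward is BREAKING for Ticket


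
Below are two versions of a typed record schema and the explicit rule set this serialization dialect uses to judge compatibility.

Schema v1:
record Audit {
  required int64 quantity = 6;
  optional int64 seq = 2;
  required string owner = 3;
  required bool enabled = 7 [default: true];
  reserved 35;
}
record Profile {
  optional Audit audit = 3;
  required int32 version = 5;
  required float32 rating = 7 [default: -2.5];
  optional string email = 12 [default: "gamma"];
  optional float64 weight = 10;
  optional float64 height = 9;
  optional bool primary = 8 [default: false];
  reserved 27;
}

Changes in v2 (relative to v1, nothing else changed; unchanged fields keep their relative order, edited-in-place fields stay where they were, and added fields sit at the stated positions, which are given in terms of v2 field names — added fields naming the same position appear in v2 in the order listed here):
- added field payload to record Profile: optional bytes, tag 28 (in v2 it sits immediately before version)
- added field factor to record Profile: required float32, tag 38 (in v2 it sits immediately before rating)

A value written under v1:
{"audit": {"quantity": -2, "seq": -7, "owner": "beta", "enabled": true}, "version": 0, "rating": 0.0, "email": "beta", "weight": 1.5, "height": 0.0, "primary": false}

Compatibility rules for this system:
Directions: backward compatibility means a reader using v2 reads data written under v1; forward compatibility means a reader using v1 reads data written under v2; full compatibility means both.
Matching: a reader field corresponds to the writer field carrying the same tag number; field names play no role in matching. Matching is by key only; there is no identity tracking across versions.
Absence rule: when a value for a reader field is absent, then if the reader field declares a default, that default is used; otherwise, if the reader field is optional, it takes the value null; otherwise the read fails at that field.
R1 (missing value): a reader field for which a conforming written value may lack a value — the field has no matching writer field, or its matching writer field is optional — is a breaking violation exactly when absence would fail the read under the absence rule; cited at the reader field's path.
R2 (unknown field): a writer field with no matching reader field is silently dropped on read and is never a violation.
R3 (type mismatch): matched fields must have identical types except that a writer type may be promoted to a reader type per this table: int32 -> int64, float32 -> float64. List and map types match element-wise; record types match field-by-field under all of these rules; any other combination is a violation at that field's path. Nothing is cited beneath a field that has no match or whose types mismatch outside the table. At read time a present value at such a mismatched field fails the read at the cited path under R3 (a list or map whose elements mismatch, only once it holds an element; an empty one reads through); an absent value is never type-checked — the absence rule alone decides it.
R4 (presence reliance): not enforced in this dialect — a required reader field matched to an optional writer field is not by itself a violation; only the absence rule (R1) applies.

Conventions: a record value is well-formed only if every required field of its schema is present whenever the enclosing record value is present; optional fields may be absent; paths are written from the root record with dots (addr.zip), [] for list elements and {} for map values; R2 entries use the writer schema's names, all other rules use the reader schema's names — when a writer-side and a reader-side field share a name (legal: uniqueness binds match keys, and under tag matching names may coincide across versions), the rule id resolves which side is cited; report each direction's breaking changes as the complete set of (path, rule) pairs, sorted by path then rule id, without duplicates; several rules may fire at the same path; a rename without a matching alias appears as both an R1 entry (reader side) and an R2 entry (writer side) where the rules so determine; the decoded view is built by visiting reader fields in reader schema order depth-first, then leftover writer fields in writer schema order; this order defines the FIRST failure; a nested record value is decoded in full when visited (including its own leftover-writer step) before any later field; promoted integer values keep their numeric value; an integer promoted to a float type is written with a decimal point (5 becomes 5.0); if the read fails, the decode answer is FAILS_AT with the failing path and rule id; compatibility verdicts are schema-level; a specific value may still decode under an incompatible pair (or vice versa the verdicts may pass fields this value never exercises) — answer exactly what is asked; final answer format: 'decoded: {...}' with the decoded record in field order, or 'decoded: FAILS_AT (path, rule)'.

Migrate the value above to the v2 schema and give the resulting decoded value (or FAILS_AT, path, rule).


arrows below run writer -> reader for Profile
decode walk for Profile under reader schema v2:
  audit.quantity := -2
  audit.seq := -7
  audit.owner := "beta"
  audit.enabled := true
  payload := null (absent, optional -> null)
  version := 0
  read fails at factor under R1 (no fill)
  => FAILS_AT (factor, R1)
ruling out the remaining Profile differences:
  added field payload to record Profile: optional bytes, tag 28 (in v2 it sits immediately before version) -> fires no rule on Profile under this dialect and leaves the result unchanged

decoded: FAILS_AT (factor, R1)


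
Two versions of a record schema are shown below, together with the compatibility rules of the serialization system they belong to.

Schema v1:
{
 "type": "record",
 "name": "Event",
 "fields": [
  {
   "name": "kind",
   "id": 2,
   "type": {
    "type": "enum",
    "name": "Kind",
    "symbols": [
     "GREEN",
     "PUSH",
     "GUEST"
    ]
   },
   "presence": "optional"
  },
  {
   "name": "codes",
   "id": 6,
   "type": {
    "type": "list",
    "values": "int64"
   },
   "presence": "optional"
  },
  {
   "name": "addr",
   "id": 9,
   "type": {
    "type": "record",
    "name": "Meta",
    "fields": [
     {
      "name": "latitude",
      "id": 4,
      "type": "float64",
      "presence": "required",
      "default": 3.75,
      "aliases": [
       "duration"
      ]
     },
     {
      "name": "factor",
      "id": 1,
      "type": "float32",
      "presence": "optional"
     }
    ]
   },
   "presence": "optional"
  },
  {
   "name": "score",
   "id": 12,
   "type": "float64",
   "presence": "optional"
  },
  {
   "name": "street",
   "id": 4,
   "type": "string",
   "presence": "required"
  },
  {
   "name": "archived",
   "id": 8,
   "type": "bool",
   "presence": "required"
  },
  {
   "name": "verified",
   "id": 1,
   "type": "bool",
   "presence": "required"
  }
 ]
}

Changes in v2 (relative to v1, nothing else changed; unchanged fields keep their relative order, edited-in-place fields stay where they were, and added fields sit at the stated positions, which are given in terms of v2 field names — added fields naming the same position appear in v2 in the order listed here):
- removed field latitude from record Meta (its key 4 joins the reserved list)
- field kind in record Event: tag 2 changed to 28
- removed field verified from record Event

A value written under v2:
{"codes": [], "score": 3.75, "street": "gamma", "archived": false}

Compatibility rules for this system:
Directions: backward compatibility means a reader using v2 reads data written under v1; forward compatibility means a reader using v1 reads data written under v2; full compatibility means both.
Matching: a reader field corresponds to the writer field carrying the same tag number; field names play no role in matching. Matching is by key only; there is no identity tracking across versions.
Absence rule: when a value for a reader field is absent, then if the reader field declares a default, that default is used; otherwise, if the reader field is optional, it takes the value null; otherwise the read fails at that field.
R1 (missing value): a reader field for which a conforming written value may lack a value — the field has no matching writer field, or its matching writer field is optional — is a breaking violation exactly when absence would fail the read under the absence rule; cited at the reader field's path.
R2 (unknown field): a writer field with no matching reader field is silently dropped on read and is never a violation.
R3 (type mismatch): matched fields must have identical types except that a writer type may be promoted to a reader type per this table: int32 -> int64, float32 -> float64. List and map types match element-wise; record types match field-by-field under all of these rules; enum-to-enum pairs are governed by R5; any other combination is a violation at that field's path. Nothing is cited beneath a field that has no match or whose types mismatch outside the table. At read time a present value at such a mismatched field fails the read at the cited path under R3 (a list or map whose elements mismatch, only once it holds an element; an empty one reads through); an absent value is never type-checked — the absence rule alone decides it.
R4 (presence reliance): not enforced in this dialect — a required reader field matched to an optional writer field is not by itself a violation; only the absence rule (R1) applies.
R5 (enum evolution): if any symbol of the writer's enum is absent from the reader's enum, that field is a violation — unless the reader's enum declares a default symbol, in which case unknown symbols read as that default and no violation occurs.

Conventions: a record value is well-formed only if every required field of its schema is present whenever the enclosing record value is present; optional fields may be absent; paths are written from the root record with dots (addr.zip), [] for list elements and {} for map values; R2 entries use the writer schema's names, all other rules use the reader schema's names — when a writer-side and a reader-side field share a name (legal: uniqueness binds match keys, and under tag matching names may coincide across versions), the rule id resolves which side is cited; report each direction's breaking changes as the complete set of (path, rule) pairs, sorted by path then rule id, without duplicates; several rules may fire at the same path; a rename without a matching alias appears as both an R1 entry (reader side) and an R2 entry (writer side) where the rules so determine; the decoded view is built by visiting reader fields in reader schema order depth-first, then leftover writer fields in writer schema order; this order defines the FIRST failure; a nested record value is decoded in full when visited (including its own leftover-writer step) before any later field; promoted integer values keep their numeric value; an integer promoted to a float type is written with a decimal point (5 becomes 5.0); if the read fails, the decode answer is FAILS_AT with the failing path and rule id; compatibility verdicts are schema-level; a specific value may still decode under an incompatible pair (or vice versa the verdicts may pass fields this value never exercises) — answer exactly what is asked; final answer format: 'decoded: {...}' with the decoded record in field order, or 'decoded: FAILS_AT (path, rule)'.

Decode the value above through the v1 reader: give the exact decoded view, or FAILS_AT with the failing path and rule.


arrows below run writer -> reader for Event
migrating the Event value to v1:
  kind := null (absent, optional -> null)
  codes := []
  addr := null (absent, optional -> null)
  score := 3.75
  street := "gamma"
  archived := false
  read fails at verified under R1 (no fill)
  => FAILS_AT (verified, R1)
diffs on Event not affecting the asked answer:
  removed field latitude from record Meta (its key 4 joins the reserved list) -> inert under this dialect — no rule fires on Event and the result does not move
  field kind in record Event: tag 2 changed to 28 -> inert under this dialect — no rule fires on Event and the result does not move

decoded: FAILS_AT (verified, R1)


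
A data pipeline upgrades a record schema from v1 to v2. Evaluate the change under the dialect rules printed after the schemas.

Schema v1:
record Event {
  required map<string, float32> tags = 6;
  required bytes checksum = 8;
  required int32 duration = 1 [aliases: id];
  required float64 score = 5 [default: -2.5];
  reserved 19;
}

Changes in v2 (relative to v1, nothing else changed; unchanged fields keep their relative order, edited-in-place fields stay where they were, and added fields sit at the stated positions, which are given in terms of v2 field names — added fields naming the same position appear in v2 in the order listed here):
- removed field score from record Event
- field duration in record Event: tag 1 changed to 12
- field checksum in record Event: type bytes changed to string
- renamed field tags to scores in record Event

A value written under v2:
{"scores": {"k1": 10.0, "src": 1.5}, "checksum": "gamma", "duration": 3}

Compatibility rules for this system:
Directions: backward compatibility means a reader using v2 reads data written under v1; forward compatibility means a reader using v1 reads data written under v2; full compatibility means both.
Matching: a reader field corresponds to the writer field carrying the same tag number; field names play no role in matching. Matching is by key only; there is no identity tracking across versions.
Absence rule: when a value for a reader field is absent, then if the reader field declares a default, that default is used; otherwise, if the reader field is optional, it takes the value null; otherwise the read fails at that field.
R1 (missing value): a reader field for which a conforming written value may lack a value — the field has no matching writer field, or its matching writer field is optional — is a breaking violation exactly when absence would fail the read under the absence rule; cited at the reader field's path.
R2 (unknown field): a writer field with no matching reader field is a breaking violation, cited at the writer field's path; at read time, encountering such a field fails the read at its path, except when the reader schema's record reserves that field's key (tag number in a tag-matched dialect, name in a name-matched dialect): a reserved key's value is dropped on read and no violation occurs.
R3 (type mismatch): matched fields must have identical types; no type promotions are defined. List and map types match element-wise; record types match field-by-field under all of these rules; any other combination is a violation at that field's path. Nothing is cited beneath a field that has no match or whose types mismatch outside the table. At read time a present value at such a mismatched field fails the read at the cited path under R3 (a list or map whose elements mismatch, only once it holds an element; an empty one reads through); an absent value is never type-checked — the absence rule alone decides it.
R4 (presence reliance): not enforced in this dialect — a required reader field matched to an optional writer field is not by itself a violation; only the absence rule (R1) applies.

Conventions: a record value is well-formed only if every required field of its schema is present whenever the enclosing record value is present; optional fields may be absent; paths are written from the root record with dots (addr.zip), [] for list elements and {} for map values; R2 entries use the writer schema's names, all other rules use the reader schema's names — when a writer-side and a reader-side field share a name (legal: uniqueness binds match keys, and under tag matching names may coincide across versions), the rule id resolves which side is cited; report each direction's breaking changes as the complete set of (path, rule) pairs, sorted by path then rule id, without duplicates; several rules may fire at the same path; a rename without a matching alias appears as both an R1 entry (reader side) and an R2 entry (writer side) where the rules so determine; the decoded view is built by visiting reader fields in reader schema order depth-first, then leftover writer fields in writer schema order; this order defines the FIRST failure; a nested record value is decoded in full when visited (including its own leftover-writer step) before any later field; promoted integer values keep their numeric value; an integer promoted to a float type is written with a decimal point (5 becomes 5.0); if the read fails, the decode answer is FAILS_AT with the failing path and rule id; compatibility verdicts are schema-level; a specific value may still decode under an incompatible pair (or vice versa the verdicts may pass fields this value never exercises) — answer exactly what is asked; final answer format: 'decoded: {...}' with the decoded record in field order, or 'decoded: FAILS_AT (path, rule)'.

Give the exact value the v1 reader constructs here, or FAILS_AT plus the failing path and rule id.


each type pair in Event: writer, then reader
decode walk for Event under reader schema v1:
  tags := {"k1": 10.0, "src": 1.5} (from writer scores)
  read fails at checksum under R3
  => FAILS_AT (checksum, R3)
remaining Event differences; none change what is asked:
  removed field score from record Event -> changes Event's schema-level verdicts only — the decode of this value is the same
  field duration in record Event: tag 1 changed to 12 -> changes Event's schema-level verdicts only — the decode of this value is the same
  renamed field tags to scores in record Event -> no rule fires on it and the decoded Event view is identical with or without it

decoded: FAILS_AT (checksum, R3)


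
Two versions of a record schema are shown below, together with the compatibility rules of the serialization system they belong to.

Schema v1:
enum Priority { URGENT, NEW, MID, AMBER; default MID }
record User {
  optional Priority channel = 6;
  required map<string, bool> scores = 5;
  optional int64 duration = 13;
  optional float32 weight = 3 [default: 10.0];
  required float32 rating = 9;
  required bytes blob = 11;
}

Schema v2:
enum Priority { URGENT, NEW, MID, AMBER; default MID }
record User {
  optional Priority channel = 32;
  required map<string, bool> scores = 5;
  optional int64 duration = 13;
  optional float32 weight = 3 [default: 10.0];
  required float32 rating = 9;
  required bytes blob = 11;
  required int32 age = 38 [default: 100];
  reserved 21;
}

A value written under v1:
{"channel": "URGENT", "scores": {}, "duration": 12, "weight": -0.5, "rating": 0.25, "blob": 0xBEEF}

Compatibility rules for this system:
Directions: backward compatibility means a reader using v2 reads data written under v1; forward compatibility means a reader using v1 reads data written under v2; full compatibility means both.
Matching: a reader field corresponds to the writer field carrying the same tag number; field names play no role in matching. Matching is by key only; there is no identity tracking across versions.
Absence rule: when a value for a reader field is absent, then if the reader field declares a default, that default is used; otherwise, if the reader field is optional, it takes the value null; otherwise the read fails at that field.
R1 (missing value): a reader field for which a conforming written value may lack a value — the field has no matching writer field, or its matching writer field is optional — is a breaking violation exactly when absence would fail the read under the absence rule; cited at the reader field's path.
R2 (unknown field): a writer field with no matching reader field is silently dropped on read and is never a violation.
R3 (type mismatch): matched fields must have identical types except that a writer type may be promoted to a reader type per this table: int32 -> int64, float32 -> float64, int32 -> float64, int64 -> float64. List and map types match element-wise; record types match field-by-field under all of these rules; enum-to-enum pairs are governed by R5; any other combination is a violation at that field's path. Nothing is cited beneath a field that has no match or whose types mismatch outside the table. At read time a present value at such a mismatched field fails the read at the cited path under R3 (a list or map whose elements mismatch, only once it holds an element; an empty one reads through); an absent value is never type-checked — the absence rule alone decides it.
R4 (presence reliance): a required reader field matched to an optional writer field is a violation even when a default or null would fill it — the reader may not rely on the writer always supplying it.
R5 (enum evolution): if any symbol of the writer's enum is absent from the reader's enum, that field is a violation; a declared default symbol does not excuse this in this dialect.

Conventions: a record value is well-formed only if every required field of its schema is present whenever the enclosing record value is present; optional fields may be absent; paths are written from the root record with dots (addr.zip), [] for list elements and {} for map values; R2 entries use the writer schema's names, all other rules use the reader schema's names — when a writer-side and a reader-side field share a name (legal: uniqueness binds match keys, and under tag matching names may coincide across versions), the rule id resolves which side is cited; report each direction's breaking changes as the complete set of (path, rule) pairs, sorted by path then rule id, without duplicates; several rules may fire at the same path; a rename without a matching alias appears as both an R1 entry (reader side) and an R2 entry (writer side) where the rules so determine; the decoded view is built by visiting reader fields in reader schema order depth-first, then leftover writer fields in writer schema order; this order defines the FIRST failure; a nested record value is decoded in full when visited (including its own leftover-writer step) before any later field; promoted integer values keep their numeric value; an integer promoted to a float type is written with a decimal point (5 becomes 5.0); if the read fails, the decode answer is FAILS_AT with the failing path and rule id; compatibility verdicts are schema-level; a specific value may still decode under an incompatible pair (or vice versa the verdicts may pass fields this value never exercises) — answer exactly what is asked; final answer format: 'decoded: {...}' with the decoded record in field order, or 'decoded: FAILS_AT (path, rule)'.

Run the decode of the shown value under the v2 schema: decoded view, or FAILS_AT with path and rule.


decoded: {"channel": null, "scores": {}, "duration": 12, "weight": -0.5, "rating": 0.25, "blob": 0xBEEF, "age": 100}

arrows below run writer -> reader for User
decode (reader v2):
  channel := null (absent, optional -> null)
  scores := {}
  duration := 12
  weight := -0.5
  rating := 0.25
  blob := 0xBEEF
  age := 100 (absent -> default)
  writer channel: unknown -> dropped
  => decoded: {"channel": null, "scores": {}, "duration": 12, "weight": -0.5, "rating": 0.25, "blob": 0xBEEF, "age": 100}


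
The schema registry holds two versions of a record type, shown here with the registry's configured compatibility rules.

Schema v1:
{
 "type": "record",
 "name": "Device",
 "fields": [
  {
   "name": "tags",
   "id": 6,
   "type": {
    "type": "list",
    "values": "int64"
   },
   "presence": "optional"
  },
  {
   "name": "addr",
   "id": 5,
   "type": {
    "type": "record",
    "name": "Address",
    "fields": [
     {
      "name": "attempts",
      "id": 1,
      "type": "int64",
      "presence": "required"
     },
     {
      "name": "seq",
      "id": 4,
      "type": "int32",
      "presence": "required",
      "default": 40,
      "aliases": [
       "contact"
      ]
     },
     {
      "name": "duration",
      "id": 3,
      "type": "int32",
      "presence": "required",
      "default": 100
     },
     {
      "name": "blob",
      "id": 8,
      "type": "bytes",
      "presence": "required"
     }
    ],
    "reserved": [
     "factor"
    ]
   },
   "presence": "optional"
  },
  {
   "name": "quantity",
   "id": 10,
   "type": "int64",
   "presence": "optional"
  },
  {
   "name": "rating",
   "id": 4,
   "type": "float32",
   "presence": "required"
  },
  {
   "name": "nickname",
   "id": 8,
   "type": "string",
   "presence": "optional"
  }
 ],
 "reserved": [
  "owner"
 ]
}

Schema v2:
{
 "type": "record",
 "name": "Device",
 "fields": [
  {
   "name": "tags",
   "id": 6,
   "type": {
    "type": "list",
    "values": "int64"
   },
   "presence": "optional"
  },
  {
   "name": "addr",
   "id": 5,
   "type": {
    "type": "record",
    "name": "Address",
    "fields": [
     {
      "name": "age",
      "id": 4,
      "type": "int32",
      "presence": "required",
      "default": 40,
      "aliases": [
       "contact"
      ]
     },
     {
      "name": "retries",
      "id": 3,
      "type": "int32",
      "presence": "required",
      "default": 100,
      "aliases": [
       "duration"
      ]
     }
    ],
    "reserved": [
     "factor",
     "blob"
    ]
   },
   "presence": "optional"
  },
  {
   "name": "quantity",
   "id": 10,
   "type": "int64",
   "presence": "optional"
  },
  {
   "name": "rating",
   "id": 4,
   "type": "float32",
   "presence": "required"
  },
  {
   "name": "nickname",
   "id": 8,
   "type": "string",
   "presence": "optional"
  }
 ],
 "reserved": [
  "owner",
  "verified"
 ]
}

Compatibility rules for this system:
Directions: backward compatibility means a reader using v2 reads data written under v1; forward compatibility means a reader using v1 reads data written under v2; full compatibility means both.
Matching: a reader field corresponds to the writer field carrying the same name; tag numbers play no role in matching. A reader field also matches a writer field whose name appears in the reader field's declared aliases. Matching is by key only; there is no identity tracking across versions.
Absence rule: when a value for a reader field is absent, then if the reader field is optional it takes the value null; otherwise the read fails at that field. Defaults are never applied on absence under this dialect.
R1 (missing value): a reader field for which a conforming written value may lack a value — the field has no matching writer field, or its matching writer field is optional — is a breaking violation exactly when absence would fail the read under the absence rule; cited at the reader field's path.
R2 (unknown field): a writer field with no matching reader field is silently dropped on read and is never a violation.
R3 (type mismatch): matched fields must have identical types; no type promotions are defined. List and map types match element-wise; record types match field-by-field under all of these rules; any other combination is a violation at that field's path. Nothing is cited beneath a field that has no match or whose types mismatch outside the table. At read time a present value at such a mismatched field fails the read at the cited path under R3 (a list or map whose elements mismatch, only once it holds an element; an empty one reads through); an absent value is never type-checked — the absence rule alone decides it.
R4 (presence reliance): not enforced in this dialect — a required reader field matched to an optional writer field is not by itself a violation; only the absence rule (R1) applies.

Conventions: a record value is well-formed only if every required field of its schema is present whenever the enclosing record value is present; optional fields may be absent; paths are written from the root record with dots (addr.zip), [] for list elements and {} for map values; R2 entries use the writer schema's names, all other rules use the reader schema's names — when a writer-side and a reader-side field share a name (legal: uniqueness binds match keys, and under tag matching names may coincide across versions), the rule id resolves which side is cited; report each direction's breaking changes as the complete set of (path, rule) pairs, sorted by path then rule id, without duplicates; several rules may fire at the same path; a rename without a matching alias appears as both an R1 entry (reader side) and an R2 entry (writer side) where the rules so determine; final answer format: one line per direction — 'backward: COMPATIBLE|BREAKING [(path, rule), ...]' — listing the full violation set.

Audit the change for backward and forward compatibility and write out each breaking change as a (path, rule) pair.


backward: BREAKING [(addr.age, R1)]; forward: BREAKING [(addr.attempts, R1), (addr.blob, R1), (addr.duration, R1), (addr.seq, R1)]

arrows below run writer -> reader for Device
backward pass over Device, reader schema v2, writer schema v1:
  tags: paired with writer tags (list<int64> -> list<int64>; writer optional)
  addr: paired with writer addr (Address -> Address; writer optional)
  quantity: paired with writer quantity (int64 -> int64; writer optional)
  rating: paired with writer rating (float32 -> float32; writer required)
  nickname: paired with writer nickname (string -> string; writer optional)
  addr.age has no writer counterpart
  addr.retries: paired with writer addr.duration (int32 -> int32; writer required)
  addr.attempts (writer side), unknown to reader
  addr.seq (writer side), unknown to reader
  addr.blob (writer side), unknown to reader
  violation R1 at addr.age
  => 1 violation(s): backward is BREAKING for Device
forward pass over Device, reader schema v1, writer schema v2:
  tags: paired with writer tags (list<int64> -> list<int64>; writer optional)
  addr: paired with writer addr (Address -> Address; writer optional)
  quantity: paired with writer quantity (int64 -> int64; writer optional)
  rating: paired with writer rating (float32 -> float32; writer required)
  nickname: paired with writer nickname (string -> string; writer optional)
  addr.attempts has no writer counterpart
  addr.seq has no writer counterpart
  addr.duration has no writer counterpart
  addr.blob has no writer counterpart
  addr.age (writer side), unknown to reader
  addr.retries (writer side), unknown to reader
  violation R1 at addr.attempts
  violation R1 at addr.blob
  violation R1 at addr.duration
  violation R1 at addr.seq
  => 4 violation(s): forward is BREAKING for Device
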